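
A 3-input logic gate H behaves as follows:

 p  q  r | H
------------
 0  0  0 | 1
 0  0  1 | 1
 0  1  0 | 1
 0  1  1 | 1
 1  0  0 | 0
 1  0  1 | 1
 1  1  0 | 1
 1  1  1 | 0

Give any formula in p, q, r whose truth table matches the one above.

H(p, q, r) = ~(((p & ~q) & ~r) | ((p & q) & r))

H is 0 on only 2 rows — (1,0,0), (1,1,1). Writing each as a minterm (p·¬q·¬r, p·q·r) and OR-ing them characterizes exactly where H=0, so H is the negation of that disjunction.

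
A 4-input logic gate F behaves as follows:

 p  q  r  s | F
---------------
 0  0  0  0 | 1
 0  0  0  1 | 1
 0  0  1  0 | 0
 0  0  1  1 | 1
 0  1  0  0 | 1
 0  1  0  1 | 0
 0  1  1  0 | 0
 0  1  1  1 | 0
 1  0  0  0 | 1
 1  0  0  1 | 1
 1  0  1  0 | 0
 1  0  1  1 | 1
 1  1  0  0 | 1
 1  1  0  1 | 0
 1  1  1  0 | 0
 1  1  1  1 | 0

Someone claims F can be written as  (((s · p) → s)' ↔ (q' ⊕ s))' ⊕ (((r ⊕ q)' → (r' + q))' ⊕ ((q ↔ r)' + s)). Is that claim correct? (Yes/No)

Evaluate (((s · p) → s)' ↔ (q' ⊕ s))' ⊕ (((r ⊕ q)' → (r' + q))' ⊕ ((q ↔ r)' + s)) on each row and compare to F:
  p=0, q=0, r=0, s=0: formula gives 1, F = 1 ✓
  p=0, q=0, r=0, s=1: formula gives 1, F = 1 ✓
  p=0, q=0, r=1, s=0: formula gives 0, F = 0 ✓
  p=0, q=0, r=1, s=1: formula gives 1, F = 1 ✓
  … (the remaining 12 rows also agree.)
All 16 rows match — the expression computes F exactly.

Yes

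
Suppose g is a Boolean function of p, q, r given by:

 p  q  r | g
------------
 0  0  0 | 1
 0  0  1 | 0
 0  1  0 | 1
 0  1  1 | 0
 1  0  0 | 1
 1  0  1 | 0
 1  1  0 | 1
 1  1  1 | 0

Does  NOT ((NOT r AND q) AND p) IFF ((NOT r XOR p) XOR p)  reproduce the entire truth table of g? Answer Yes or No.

Test each input against both g and the formula:
  p=0, q=0, r=0: formula gives 1, g = 1 ✓
  p=0, q=0, r=1: formula gives 0, g = 0 ✓
  p=0, q=1, r=0: formula gives 1, g = 1 ✓
  p=0, q=1, r=1: formula gives 0, g = 0 ✓
  p=1, q=0, r=0: formula gives 1, g = 1 ✓
  …
  p=1, q=1, r=0: formula gives 0, but g = 1 ✗
A single disagreement suffices: at (1,1,0) they differ, so the formula does not compute g.

No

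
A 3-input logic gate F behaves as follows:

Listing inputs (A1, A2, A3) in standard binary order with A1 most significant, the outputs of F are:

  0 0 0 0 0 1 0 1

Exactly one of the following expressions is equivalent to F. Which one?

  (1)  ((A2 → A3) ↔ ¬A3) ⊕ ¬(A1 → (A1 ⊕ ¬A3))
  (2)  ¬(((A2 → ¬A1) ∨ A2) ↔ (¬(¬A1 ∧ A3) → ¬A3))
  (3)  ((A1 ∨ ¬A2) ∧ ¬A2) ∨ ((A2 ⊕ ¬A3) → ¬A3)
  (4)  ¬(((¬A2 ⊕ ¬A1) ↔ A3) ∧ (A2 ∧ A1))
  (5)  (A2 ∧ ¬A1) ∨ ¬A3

2

(1) disagrees with F on (0,0,0) (formula → 1, table → 0); rule it out.
(3) disagrees with F on (0,0,0) (formula → 1, table → 0); rule it out.
(4) disagrees with F on (0,0,0) (formula → 1, table → 0); rule it out.
(5) disagrees with F on (0,0,0) (formula → 1, table → 0); rule it out.
That leaves (2). Evaluating it on every row reproduces the table of F exactly.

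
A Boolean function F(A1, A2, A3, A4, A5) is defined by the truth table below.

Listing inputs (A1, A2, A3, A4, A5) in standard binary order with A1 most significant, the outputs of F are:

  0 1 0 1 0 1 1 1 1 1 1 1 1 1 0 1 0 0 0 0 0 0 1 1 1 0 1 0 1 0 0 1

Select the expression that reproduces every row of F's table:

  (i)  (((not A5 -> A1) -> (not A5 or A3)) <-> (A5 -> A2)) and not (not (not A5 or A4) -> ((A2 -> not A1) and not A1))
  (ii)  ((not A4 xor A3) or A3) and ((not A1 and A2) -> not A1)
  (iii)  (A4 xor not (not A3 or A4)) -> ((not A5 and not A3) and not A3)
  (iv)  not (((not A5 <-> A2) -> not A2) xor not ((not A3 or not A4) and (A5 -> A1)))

(i): at (0,0,0,0,1) it gives 0, but F = 1 — eliminated.
(ii): at (0,0,0,0,0) it gives 1, but F = 0 — eliminated.
(iii): at (0,0,0,0,0) it gives 1, but F = 0 — eliminated.
(iv) is the remaining candidate, and it agrees with F on all 32 inputs.

iv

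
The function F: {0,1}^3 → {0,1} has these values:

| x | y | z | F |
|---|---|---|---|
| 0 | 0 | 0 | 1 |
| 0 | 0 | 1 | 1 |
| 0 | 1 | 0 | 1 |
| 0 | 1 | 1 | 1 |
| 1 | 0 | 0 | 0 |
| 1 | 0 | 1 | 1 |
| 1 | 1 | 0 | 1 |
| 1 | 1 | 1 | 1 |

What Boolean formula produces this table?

F is 0 on exactly one input, (1,0,0), whose minterm is x·¬y·¬z. So F is the negation of that single conjunction.

F(x, y, z) = NOT ((x AND NOT y) AND NOT z)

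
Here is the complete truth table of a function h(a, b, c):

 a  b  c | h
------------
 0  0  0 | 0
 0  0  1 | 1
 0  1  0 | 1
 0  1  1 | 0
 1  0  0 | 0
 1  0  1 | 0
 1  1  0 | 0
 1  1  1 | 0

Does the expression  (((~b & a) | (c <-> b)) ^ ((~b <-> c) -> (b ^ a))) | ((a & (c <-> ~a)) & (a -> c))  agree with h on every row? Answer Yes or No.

Check the formula against h row by row:
  a=0, b=0, c=0: formula gives 0, h = 0 ✓
  a=0, b=0, c=1: formula gives 0, but h = 1 ✗
A single disagreement suffices: at (0,0,1) they differ, so the formula does not compute h.

No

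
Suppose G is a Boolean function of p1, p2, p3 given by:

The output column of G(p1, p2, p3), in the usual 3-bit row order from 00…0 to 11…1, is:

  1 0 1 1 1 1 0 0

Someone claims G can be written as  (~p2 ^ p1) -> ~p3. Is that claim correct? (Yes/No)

Evaluate (~p2 ^ p1) -> ~p3 on each row and compare to G:
  p1=0, p2=0, p3=0: formula gives 1, G = 1 ✓
  p1=0, p2=0, p3=1: formula gives 0, G = 0 ✓
  p1=0, p2=1, p3=0: formula gives 1, G = 1 ✓
  p1=0, p2=1, p3=1: formula gives 1, G = 1 ✓
  p1=1, p2=0, p3=0: formula gives 1, G = 1 ✓
  …
  p1=1, p2=1, p3=0: formula gives 1, but G = 0 ✗
A single disagreement suffices: at (1,1,0) they differ, so the formula does not compute G.

No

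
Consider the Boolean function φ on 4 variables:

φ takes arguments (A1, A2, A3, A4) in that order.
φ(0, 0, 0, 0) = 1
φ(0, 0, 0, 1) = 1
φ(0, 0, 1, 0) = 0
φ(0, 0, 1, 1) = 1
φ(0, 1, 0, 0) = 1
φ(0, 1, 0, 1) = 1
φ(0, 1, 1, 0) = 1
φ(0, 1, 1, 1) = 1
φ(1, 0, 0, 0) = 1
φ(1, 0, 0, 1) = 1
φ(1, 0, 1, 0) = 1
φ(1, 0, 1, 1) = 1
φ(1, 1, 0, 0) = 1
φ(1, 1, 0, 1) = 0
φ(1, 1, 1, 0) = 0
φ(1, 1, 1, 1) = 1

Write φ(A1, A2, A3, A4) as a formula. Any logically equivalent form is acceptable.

The 0-rows are (0,0,1,0), (1,1,0,1), (1,1,1,0). Take each as a conjunction (¬A1·¬A2·A3·¬A4, A1·A2·¬A3·A4, A1·A2·A3·¬A4), form their disjunction, and complement — that gives a formula that is 1 everywhere φ is.

φ(A1, A2, A3, A4) = ~(((((~A1 & ~A2) & A3) & ~A4) | (((A1 & A2) & ~A3) & A4)) | (((A1 & A2) & A3) & ~A4))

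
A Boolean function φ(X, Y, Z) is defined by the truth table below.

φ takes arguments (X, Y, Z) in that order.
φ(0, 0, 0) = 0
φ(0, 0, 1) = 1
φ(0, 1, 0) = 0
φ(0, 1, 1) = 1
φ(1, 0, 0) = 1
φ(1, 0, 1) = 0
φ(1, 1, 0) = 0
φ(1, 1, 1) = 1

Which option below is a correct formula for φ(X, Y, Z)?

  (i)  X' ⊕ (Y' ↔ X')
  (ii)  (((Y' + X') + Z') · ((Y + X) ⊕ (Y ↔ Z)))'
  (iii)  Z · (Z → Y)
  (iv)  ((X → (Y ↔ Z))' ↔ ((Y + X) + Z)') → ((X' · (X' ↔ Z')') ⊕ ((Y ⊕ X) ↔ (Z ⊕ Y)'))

(i) disagrees with φ on (0,0,1) (formula → 0, table → 1); rule it out.
(iii) disagrees with φ on (0,0,1) (formula → 0, table → 1); rule it out.
(iv) disagrees with φ on (0,0,0) (formula → 1, table → 0); rule it out.
Only (ii) survives; checking it on all 8 rows confirms it matches φ.

ii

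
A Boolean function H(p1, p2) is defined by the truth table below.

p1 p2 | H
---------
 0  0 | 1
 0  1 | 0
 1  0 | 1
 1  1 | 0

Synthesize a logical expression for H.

The output is the negation of p2.

H(p1, p2) = ~p2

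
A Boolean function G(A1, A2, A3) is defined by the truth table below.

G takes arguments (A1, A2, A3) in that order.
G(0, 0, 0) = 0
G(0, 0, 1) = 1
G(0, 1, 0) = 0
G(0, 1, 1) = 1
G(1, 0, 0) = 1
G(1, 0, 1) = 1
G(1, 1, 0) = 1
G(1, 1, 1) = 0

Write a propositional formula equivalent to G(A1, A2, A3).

G is 0 on only 3 rows — (0,0,0), (0,1,0), (1,1,1). Writing each as a minterm (¬A1·¬A2·¬A3, ¬A1·A2·¬A3, A1·A2·A3) and OR-ing them characterizes exactly where G=0, so G is the negation of that disjunction.

G(A1, A2, A3) = ((((A1' · A2') · A3') + ((A1' · A2) · A3')) + ((A1 · A2) · A3))'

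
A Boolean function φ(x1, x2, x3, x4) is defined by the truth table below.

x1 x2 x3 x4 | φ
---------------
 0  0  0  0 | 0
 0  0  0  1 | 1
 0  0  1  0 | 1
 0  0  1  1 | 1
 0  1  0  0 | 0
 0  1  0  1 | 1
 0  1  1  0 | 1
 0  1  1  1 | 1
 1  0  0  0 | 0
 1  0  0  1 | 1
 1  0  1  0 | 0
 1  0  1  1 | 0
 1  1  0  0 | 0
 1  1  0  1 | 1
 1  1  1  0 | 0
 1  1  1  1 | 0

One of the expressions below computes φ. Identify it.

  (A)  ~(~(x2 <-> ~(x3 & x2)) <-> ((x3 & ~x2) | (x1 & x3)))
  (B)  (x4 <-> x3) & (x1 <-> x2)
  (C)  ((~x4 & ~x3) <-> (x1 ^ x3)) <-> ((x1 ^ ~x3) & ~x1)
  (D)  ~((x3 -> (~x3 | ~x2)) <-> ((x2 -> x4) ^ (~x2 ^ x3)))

(A): at (0,0,0,0) it gives 1, but φ = 0 — eliminated.
(B): at (0,0,0,0) it gives 1, but φ = 0 — eliminated.
(D): at (0,0,0,0) it gives 1, but φ = 0 — eliminated.
(C) is the remaining candidate, and it agrees with φ on all 16 inputs.

C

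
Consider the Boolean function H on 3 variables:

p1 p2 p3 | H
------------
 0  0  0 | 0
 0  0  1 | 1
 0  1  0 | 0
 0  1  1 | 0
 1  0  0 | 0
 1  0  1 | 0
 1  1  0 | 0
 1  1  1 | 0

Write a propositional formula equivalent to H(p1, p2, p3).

H(p1, p2, p3) = (not p1 and not p2) and p3

H is 1 on exactly one input, (0,0,1), whose minterm is ¬p1·¬p2·p3. So H is just that conjunction.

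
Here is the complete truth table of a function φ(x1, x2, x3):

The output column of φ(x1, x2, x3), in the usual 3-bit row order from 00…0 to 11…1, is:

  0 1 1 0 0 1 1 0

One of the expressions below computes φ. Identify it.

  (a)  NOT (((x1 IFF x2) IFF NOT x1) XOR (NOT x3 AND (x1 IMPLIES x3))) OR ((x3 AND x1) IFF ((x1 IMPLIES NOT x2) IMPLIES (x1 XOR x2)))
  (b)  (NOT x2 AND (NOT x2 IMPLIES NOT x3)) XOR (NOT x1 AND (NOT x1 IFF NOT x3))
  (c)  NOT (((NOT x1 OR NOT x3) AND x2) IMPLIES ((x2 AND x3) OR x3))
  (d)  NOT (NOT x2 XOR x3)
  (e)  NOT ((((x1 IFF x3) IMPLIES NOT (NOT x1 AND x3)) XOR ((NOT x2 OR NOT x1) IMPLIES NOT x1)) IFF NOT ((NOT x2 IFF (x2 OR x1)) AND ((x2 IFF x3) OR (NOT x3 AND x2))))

(a): at (0,0,0) it gives 1, but φ = 0 — eliminated.
(b): at (0,0,1) it gives 0, but φ = 1 — eliminated.
(c): at (0,0,1) it gives 0, but φ = 1 — eliminated.
(e): at (0,0,0) it gives 1, but φ = 0 — eliminated.
(d) is the remaining candidate, and it agrees with φ on all 8 inputs.

d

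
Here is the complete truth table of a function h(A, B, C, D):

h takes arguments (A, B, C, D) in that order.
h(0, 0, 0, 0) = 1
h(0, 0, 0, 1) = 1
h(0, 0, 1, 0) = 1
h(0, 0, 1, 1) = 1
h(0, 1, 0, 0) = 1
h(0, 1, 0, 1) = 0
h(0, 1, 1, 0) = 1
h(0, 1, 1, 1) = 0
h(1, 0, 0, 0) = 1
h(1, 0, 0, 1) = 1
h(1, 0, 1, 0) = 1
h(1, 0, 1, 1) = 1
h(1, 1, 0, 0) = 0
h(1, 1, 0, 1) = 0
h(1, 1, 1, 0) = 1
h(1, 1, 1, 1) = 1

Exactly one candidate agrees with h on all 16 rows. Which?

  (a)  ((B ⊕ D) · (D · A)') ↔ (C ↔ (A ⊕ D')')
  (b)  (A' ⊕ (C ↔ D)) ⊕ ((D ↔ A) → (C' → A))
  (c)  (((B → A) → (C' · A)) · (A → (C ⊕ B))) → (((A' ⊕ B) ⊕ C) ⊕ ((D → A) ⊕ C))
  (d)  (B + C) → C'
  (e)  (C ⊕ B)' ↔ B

(a) fails at (0,0,0,0): the formula yields 0, h is 1.
(b) fails at (0,0,0,0): the formula yields 0, h is 1.
(d) fails at (0,0,1,0): the formula yields 0, h is 1.
(e) fails at (0,0,0,0): the formula yields 0, h is 1.
That leaves (c). Evaluating it on every row reproduces the table of h exactly.

c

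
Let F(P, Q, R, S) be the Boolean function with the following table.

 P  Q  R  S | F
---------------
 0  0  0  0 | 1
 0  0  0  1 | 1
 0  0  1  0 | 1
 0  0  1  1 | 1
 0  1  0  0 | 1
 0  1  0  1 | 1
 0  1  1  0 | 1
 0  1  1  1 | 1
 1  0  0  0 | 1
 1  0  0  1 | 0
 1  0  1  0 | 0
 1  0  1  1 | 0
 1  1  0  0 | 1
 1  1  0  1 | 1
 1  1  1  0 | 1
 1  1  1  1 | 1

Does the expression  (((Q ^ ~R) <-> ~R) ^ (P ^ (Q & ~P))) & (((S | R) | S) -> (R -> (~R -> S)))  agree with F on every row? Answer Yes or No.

Test each input against both F and the formula:
  P=0, Q=0, R=0, S=0: formula gives 1, F = 1 ✓
  P=0, Q=0, R=0, S=1: formula gives 1, F = 1 ✓
  P=0, Q=0, R=1, S=0: formula gives 1, F = 1 ✓
  P=0, Q=0, R=1, S=1: formula gives 1, F = 1 ✓
  …
  P=1, Q=0, R=0, S=0: formula gives 0, but F = 1 ✗
A single disagreement suffices: at (1,0,0,0) they differ, so the formula does not compute F.

No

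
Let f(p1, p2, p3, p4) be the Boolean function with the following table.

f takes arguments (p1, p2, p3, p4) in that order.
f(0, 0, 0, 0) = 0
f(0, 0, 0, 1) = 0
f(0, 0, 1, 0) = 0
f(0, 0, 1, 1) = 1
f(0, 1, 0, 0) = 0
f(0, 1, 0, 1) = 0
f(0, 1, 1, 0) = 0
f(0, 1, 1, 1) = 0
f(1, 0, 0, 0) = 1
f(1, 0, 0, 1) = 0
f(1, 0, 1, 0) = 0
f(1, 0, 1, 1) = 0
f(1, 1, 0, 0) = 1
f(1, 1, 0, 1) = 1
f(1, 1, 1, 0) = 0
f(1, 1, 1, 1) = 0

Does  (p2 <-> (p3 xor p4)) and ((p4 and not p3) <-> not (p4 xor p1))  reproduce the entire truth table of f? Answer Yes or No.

No

Check the formula against f row by row:
  p1=0, p2=0, p3=0, p4=0: formula gives 0, f = 0 ✓
  p1=0, p2=0, p3=0, p4=1: formula gives 0, f = 0 ✓
  p1=0, p2=0, p3=1, p4=0: formula gives 0, f = 0 ✓
  p1=0, p2=0, p3=1, p4=1: formula gives 1, f = 1 ✓
  …
  p1=1, p2=1, p3=0, p4=0: formula gives 0, but f = 1 ✗
Since they disagree at (1,1,0,0), the expression is not a correct formula for f.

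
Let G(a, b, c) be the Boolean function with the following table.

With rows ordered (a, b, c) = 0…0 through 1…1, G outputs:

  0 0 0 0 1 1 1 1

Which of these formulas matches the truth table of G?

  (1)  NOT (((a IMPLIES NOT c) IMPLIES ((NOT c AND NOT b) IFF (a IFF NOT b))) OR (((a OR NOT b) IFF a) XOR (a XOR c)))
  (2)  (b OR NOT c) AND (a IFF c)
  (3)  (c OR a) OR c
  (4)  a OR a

(1) fails at (0,0,0): the formula yields 1, G is 0.
(2) fails at (0,0,0): the formula yields 1, G is 0.
(3) fails at (0,0,1): the formula yields 1, G is 0.
That leaves (4). Evaluating it on every row reproduces the table of G exactly.

4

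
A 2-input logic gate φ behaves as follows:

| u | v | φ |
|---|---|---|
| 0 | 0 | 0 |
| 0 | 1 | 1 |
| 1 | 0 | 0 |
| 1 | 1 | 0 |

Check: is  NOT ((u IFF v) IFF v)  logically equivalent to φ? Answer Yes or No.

Evaluate NOT ((u IFF v) IFF v) on each row and compare to φ:
  u=0, v=0: formula gives 1, but φ = 0 ✗
Row (0,0) is a counterexample, so the formula is not equivalent to φ.

No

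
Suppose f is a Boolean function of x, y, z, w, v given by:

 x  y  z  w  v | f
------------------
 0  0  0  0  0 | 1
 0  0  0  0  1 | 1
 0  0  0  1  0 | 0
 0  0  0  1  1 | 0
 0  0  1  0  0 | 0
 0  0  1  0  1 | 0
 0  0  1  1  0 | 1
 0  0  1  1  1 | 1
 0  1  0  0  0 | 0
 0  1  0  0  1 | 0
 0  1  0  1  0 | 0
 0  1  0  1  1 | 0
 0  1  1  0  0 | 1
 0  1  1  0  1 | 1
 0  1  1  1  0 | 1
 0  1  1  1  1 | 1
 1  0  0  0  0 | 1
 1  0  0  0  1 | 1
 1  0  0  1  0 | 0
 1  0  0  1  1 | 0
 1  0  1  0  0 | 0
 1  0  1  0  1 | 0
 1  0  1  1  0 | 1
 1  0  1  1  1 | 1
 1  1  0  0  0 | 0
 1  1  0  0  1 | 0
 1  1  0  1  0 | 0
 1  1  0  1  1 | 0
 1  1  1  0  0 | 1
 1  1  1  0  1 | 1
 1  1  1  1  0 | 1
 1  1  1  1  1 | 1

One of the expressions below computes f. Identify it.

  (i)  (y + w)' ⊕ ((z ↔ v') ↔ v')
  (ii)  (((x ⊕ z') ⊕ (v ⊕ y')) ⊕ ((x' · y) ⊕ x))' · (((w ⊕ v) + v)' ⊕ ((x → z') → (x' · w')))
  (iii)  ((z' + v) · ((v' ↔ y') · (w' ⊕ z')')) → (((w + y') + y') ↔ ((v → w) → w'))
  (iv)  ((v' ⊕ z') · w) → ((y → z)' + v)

(ii) fails at (0,0,0,0,0): the formula yields 0, f is 1.
(iii) fails at (0,0,0,1,0): the formula yields 1, f is 0.
(iv) fails at (0,0,0,1,0): the formula yields 1, f is 0.
Only (i) survives; checking it on all 32 rows confirms it matches f.

i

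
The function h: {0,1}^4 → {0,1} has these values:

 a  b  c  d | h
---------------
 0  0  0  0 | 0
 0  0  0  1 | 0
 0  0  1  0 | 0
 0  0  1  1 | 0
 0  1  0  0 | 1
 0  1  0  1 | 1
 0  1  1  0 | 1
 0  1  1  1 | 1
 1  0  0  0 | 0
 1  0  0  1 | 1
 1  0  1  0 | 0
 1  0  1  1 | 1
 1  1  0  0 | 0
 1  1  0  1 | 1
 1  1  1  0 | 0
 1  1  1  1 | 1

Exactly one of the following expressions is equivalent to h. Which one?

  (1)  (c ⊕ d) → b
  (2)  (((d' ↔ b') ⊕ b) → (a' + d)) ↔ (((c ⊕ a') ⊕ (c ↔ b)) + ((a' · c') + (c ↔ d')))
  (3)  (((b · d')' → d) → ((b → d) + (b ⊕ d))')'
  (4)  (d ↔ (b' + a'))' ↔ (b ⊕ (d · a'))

4

(1): at (0,0,0,0) it gives 1, but h = 0 — eliminated.
(2): at (0,0,0,0) it gives 1, but h = 0 — eliminated.
(3): at (0,0,0,1) it gives 1, but h = 0 — eliminated.
That leaves (4). Evaluating it on every row reproduces the table of h exactly.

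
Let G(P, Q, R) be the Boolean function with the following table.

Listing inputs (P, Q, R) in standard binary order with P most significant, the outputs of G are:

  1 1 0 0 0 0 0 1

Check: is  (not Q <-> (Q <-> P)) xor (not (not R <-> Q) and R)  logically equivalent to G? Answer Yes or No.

Test each input against both G and the formula:
  P=0, Q=0, R=0: formula gives 1, G = 1 ✓
  P=0, Q=0, R=1: formula gives 1, G = 1 ✓
  P=0, Q=1, R=0: formula gives 1, but G = 0 ✗
Row (0,1,0) is a counterexample, so the formula is not equivalent to G.

No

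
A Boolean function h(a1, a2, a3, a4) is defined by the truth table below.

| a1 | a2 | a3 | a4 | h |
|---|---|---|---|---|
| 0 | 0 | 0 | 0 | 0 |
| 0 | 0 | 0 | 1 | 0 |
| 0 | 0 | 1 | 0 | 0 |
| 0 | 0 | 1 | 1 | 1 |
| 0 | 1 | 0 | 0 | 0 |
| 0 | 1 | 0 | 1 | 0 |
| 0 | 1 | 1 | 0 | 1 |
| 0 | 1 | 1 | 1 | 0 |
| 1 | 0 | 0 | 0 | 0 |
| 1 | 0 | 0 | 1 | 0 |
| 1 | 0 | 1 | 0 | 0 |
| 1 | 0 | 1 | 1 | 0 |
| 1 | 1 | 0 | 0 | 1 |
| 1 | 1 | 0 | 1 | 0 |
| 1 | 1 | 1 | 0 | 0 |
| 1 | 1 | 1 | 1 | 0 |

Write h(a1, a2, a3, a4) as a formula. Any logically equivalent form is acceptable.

h(a1, a2, a3, a4) = ((((not a1 and not a2) and a3) and a4) or (((not a1 and a2) and a3) and not a4)) or (((a1 and a2) and not a3) and not a4)

Collect the rows where h=1 — (0,0,1,1), (0,1,1,0), (1,1,0,0) — and write one minterm per row: ¬a1·¬a2·a3·a4, ¬a1·a2·a3·¬a4, a1·a2·¬a3·¬a4. Their union (logical OR) reproduces the table exactly.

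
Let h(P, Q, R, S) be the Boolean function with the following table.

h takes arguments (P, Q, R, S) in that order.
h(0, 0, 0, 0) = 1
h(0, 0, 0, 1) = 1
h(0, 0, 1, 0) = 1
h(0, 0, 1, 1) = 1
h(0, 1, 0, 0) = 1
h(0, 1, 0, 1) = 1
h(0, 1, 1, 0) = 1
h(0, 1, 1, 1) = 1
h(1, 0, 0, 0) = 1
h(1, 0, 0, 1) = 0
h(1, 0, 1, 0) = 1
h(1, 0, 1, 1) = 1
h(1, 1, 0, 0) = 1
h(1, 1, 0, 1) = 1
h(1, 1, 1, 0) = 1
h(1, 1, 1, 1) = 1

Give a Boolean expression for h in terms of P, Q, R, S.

h(P, Q, R, S) = not (((P and not Q) and not R) and S)

h is 0 on exactly one input, (1,0,0,1), whose minterm is P·¬Q·¬R·S. So h is the negation of that single conjunction.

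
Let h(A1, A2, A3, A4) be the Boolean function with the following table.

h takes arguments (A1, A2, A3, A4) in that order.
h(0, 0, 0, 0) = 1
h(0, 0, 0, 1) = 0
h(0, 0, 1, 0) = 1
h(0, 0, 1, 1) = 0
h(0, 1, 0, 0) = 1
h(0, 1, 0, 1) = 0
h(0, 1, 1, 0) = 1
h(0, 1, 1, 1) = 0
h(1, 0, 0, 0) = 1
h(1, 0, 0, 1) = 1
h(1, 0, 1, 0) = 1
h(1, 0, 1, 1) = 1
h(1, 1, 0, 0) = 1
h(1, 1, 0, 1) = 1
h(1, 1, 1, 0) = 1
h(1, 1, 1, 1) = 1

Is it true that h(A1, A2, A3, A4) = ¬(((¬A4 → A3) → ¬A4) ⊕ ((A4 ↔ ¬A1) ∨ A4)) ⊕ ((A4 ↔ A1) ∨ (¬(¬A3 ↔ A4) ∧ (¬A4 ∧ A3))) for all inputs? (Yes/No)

Test each input against both h and the formula:
  A1=0, A2=0, A3=0, A4=0: formula gives 1, h = 1 ✓
  A1=0, A2=0, A3=0, A4=1: formula gives 0, h = 0 ✓
  A1=0, A2=0, A3=1, A4=0: formula gives 1, h = 1 ✓
  A1=0, A2=0, A3=1, A4=1: formula gives 0, h = 0 ✓
  … (the remaining 12 rows also agree.)
No disagreement on any input; they are logically equivalent.

Yes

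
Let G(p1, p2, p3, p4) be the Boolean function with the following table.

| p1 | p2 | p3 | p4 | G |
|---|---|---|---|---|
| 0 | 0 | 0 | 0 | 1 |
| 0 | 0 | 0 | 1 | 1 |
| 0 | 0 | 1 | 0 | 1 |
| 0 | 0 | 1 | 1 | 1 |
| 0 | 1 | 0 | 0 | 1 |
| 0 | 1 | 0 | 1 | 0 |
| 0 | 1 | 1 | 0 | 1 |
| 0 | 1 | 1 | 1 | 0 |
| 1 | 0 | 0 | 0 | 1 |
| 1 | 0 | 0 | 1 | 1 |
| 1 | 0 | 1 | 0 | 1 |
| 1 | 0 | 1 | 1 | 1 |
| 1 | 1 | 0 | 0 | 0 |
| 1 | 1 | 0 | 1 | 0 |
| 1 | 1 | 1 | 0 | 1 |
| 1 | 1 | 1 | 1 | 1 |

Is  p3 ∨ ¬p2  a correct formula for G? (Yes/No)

Check the formula against G row by row:
  p1=0, p2=0, p3=0, p4=0: formula gives 1, G = 1 ✓
  p1=0, p2=0, p3=0, p4=1: formula gives 1, G = 1 ✓
  p1=0, p2=0, p3=1, p4=0: formula gives 1, G = 1 ✓
  p1=0, p2=0, p3=1, p4=1: formula gives 1, G = 1 ✓
  p1=0, p2=1, p3=0, p4=0: formula gives 0, but G = 1 ✗
A single disagreement suffices: at (0,1,0,0) they differ, so the formula does not compute G.

No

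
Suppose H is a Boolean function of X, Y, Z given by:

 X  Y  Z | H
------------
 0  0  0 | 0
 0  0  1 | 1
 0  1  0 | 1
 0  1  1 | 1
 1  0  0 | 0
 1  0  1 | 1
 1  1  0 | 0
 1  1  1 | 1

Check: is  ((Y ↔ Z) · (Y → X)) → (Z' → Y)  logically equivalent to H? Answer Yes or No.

Check the formula against H row by row:
  X=0, Y=0, Z=0: formula gives 0, H = 0 ✓
  X=0, Y=0, Z=1: formula gives 1, H = 1 ✓
  X=0, Y=1, Z=0: formula gives 1, H = 1 ✓
  X=0, Y=1, Z=1: formula gives 1, H = 1 ✓
  X=1, Y=0, Z=0: formula gives 0, H = 0 ✓
  …
  X=1, Y=1, Z=0: formula gives 1, but H = 0 ✗
Row (1,1,0) is a counterexample, so the formula is not equivalent to H.

No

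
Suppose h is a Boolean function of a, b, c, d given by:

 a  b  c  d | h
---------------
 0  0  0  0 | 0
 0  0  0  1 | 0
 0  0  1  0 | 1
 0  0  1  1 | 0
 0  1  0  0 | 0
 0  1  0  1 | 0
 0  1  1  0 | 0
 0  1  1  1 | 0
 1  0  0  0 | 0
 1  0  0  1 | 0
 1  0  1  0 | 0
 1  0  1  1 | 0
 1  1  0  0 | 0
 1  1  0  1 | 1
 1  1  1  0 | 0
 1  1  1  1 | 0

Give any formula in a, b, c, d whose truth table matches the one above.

The 1-rows are (0,0,1,0), (1,1,0,1). Each contributes one minterm — ¬a·¬b·c·¬d; a·b·¬c·d — and their disjunction is a sum-of-products form of h.

h(a, b, c, d) = (((¬a ∧ ¬b) ∧ c) ∧ ¬d) ∨ (((a ∧ b) ∧ ¬c) ∧ d)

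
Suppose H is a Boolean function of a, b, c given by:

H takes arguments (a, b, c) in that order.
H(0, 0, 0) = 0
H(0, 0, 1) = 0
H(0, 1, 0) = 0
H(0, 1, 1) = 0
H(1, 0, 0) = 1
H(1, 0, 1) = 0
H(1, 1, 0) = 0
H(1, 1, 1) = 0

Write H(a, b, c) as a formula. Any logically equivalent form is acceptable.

Only row (1,0,0) gives 1. That row's minterm a·¬b·¬c is H directly.

H(a, b, c) = (a ∧ ¬b) ∧ ¬c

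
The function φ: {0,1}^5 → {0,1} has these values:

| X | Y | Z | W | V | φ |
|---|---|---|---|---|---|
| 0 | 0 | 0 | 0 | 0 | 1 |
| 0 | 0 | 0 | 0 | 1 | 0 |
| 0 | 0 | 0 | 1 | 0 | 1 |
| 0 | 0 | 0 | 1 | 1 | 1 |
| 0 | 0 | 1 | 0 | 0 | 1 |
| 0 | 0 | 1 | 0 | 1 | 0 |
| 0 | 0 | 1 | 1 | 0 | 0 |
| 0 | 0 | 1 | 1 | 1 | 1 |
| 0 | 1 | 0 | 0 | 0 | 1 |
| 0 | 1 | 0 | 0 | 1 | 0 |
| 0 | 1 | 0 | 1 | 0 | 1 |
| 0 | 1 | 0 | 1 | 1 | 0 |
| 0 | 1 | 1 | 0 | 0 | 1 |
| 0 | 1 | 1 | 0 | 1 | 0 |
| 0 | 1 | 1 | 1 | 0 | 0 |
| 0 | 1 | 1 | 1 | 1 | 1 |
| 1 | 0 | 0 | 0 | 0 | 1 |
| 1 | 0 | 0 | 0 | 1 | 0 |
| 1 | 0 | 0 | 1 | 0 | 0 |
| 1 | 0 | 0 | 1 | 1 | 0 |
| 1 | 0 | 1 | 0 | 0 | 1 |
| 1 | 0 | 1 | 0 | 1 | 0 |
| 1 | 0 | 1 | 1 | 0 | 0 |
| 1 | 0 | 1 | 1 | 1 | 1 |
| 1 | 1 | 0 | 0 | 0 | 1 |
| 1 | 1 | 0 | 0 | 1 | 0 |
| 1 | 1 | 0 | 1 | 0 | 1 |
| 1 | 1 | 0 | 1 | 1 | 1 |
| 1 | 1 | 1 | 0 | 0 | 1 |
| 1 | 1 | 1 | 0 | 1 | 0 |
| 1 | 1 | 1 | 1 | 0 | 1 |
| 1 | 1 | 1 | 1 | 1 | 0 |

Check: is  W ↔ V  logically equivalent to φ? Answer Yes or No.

No

Check the formula against φ row by row:
  X=0, Y=0, Z=0, W=0, V=0: formula gives 1, φ = 1 ✓
  X=0, Y=0, Z=0, W=0, V=1: formula gives 0, φ = 0 ✓
  X=0, Y=0, Z=0, W=1, V=0: formula gives 0, but φ = 1 ✗
Since they disagree at (0,0,0,1,0), the expression is not a correct formula for φ.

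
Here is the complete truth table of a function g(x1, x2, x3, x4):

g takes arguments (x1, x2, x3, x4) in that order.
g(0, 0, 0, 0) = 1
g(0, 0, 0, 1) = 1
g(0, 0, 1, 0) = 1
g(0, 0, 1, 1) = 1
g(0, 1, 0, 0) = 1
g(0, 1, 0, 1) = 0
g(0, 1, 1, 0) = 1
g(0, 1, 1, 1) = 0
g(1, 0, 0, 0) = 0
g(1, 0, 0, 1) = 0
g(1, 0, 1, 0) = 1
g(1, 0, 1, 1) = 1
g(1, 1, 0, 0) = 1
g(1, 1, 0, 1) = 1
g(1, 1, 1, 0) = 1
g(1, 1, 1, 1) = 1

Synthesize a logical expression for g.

g(x1, x2, x3, x4) = ((((((x1' · x2) · x3') · x4) + (((x1' · x2) · x3) · x4)) + (((x1 · x2') · x3') · x4')) + (((x1 · x2') · x3') · x4))'

g is 0 on only 4 rows — (0,1,0,1), (0,1,1,1), (1,0,0,0), (1,0,0,1). Writing each as a minterm (¬x1·x2·¬x3·x4, ¬x1·x2·x3·x4, x1·¬x2·¬x3·¬x4, x1·¬x2·¬x3·x4) and OR-ing them characterizes exactly where g=0, so g is the negation of that disjunction.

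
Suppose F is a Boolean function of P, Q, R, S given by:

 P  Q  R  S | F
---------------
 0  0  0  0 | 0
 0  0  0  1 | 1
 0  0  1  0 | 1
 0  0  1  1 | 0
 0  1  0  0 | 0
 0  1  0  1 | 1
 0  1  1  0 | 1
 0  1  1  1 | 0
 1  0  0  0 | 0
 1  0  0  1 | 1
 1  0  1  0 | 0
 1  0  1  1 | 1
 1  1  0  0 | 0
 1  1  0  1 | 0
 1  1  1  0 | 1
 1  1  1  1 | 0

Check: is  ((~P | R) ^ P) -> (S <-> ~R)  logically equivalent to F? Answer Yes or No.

Test each input against both F and the formula:
  P=0, Q=0, R=0, S=0: formula gives 0, F = 0 ✓
  P=0, Q=0, R=0, S=1: formula gives 1, F = 1 ✓
  P=0, Q=0, R=1, S=0: formula gives 1, F = 1 ✓
  P=0, Q=0, R=1, S=1: formula gives 0, F = 0 ✓
  …
  P=1, Q=0, R=1, S=0: formula gives 1, but F = 0 ✗
A single disagreement suffices: at (1,0,1,0) they differ, so the formula does not compute F.

No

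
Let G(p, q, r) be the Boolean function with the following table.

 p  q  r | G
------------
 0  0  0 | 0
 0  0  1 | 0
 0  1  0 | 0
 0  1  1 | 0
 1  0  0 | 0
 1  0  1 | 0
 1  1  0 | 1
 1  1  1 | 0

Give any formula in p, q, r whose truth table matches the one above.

Only row (1,1,0) gives 1. That row's minterm p·q·¬r is G directly.

G(p, q, r) = (p & q) & ~r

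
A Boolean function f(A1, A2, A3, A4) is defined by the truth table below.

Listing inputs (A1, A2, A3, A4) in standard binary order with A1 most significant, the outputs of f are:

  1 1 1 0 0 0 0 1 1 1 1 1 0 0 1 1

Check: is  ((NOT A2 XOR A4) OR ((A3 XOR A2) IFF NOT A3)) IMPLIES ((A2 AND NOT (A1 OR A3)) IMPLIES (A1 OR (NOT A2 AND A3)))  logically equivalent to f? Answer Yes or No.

No

Test each input against both f and the formula:
  A1=0, A2=0, A3=0, A4=0: formula gives 1, f = 1 ✓
  A1=0, A2=0, A3=0, A4=1: formula gives 1, f = 1 ✓
  A1=0, A2=0, A3=1, A4=0: formula gives 1, f = 1 ✓
  A1=0, A2=0, A3=1, A4=1: formula gives 1, but f = 0 ✗
Since they disagree at (0,0,1,1), the expression is not a correct formula for f.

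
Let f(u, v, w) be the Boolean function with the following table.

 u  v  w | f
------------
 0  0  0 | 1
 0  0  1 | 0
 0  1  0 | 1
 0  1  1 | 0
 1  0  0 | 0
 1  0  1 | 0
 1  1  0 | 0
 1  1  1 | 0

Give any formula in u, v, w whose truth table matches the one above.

f(u, v, w) = ((NOT u AND NOT v) AND NOT w) OR ((NOT u AND v) AND NOT w)

The 1-rows are (0,0,0), (0,1,0). Each contributes one minterm — ¬u·¬v·¬w; ¬u·v·¬w — and their disjunction is a sum-of-products form of f.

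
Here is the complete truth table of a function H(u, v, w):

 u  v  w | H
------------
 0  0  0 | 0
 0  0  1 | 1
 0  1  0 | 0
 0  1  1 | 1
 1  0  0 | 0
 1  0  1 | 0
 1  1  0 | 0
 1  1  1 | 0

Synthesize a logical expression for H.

H(u, v, w) = ((not u and not v) and w) or ((not u and v) and w)

The 1-rows are (0,0,1), (0,1,1). Each contributes one minterm — ¬u·¬v·w; ¬u·v·w — and their disjunction is a sum-of-products form of H.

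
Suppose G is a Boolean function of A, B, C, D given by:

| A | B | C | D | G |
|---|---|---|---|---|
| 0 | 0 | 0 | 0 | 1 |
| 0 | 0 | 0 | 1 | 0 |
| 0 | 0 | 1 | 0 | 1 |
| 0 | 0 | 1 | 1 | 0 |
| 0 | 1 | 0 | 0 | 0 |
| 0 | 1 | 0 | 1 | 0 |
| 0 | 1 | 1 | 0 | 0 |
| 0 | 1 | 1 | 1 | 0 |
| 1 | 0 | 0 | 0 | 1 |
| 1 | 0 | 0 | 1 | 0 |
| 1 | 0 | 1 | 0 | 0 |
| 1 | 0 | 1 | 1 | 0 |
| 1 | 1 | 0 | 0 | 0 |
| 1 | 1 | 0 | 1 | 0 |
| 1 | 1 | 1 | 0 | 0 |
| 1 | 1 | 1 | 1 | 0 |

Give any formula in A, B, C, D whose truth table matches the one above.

G=1 on 3 inputs: (0,0,0,0), (0,0,1,0), (1,0,0,0). Reading each as a conjunction of literals (¬A·¬B·¬C·¬D, ¬A·¬B·C·¬D, A·¬B·¬C·¬D) and taking the OR gives the canonical DNF.

G(A, B, C, D) = ((((¬A ∧ ¬B) ∧ ¬C) ∧ ¬D) ∨ (((¬A ∧ ¬B) ∧ C) ∧ ¬D)) ∨ (((A ∧ ¬B) ∧ ¬C) ∧ ¬D)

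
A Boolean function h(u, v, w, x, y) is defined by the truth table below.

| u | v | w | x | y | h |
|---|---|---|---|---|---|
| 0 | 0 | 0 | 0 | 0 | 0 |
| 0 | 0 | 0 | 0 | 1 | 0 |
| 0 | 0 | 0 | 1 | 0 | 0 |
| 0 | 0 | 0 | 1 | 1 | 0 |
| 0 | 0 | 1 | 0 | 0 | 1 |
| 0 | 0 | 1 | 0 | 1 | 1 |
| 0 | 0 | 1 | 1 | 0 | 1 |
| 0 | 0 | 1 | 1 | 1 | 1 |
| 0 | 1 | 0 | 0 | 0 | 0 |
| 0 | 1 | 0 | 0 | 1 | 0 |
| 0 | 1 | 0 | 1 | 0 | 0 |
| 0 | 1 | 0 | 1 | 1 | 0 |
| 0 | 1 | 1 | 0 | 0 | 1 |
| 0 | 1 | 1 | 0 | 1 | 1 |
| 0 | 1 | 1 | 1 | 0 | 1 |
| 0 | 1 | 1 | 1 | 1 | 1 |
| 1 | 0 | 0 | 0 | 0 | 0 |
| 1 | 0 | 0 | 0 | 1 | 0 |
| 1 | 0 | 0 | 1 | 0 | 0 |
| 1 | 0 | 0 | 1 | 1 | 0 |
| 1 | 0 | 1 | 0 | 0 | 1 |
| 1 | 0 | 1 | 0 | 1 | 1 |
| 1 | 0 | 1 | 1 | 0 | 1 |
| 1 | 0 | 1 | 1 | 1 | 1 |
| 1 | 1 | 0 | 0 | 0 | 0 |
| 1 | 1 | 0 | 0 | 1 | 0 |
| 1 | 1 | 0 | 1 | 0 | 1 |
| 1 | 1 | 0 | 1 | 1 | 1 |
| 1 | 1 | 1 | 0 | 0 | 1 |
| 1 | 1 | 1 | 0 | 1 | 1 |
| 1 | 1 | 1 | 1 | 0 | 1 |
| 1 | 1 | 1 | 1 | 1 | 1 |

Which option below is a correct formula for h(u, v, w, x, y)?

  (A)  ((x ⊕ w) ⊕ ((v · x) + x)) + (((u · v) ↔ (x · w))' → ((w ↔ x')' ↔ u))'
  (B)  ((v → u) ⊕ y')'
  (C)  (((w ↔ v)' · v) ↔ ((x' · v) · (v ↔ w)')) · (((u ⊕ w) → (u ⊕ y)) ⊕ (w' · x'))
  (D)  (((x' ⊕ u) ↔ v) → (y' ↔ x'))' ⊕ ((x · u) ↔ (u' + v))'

A

(B): at (0,0,0,0,0) it gives 1, but h = 0 — eliminated.
(C): at (0,0,0,1,0) it gives 1, but h = 0 — eliminated.
(D): at (0,0,0,0,0) it gives 1, but h = 0 — eliminated.
Only (A) survives; checking it on all 32 rows confirms it matches h.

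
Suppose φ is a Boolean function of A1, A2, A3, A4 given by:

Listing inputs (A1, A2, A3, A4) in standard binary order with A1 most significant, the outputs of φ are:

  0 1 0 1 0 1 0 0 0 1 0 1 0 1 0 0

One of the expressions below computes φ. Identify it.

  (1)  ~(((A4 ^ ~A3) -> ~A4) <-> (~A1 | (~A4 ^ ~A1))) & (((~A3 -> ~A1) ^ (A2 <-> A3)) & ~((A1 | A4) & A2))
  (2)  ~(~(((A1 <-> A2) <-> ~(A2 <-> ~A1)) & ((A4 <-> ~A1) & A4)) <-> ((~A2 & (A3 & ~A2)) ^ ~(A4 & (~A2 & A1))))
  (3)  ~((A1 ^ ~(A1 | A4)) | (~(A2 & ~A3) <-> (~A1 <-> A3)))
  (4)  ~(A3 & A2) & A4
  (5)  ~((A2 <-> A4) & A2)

(1) fails at (0,0,0,1): the formula yields 0, φ is 1.
(2) fails at (0,0,1,0): the formula yields 1, φ is 0.
(3) fails at (0,0,1,1): the formula yields 0, φ is 1.
(5) fails at (0,0,0,0): the formula yields 1, φ is 0.
Only (4) survives; checking it on all 16 rows confirms it matches φ.

4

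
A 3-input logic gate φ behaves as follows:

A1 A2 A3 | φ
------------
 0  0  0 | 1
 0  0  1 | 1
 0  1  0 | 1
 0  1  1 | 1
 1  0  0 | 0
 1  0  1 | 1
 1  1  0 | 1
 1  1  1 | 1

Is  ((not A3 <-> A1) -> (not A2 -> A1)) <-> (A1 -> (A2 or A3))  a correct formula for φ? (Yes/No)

No

Evaluate ((not A3 <-> A1) -> (not A2 -> A1)) <-> (A1 -> (A2 or A3)) on each row and compare to φ:
  A1=0, A2=0, A3=0: formula gives 1, φ = 1 ✓
  A1=0, A2=0, A3=1: formula gives 0, but φ = 1 ✗
A single disagreement suffices: at (0,0,1) they differ, so the formula does not compute φ.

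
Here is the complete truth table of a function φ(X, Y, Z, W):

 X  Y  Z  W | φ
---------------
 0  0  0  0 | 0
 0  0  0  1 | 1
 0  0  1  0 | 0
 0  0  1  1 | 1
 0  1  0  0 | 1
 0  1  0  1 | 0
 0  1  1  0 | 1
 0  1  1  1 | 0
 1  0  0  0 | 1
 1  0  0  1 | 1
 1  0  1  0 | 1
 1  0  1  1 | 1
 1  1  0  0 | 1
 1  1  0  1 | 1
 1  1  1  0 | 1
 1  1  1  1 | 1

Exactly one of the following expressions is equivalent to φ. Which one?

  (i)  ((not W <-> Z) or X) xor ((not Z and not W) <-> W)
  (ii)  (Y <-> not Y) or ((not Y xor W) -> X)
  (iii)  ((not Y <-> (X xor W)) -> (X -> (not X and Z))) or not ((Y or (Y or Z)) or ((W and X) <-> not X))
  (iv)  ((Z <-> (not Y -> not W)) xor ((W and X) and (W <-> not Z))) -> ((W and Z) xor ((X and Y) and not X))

(i): at (0,0,1,1) it gives 0, but φ = 1 — eliminated.
(iii): at (0,0,0,0) it gives 1, but φ = 0 — eliminated.
(iv): at (0,0,0,0) it gives 1, but φ = 0 — eliminated.
(ii) is the remaining candidate, and it agrees with φ on all 16 inputs.

ii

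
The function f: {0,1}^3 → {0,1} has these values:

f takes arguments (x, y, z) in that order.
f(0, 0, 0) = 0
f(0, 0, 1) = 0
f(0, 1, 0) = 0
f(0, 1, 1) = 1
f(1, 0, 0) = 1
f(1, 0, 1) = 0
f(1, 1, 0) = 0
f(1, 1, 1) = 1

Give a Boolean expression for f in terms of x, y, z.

f(x, y, z) = (((NOT x AND y) AND z) OR ((x AND NOT y) AND NOT z)) OR ((x AND y) AND z)

Collect the rows where f=1 — (0,1,1), (1,0,0), (1,1,1) — and write one minterm per row: ¬x·y·z, x·¬y·¬z, x·y·z. Their union (logical OR) reproduces the table exactly.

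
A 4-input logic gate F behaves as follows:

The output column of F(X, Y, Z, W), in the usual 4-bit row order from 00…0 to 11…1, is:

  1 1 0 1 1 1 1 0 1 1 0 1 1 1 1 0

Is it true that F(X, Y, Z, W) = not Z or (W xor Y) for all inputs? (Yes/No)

Yes

Evaluate not Z or (W xor Y) on each row and compare to F:
  X=0, Y=0, Z=0, W=0: formula gives 1, F = 1 ✓
  X=0, Y=0, Z=0, W=1: formula gives 1, F = 1 ✓
  X=0, Y=0, Z=1, W=0: formula gives 0, F = 0 ✓
  X=0, Y=0, Z=1, W=1: formula gives 1, F = 1 ✓
  … (the remaining 12 rows also agree.)
Every row agrees, so the formula is equivalent.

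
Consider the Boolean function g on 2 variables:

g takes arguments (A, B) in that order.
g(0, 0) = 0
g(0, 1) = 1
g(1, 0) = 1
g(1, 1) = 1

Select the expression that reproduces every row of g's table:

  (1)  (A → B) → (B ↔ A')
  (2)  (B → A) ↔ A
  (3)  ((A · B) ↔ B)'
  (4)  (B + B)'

(1): at (1,1) it gives 0, but g = 1 — eliminated.
(3): at (1,0) it gives 0, but g = 1 — eliminated.
(4): at (0,0) it gives 1, but g = 0 — eliminated.
Only (2) survives; checking it on all 4 rows confirms it matches g.

2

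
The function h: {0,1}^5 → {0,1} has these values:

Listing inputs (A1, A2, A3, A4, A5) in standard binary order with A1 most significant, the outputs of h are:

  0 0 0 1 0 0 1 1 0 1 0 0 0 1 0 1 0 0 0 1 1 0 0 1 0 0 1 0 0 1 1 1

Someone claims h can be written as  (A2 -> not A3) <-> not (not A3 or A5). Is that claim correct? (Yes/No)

Check the formula against h row by row:
  A1=0, A2=0, A3=0, A4=0, A5=0: formula gives 0, h = 0 ✓
  A1=0, A2=0, A3=0, A4=0, A5=1: formula gives 0, h = 0 ✓
  A1=0, A2=0, A3=0, A4=1, A5=0: formula gives 0, h = 0 ✓
  A1=0, A2=0, A3=0, A4=1, A5=1: formula gives 0, but h = 1 ✗
A single disagreement suffices: at (0,0,0,1,1) they differ, so the formula does not compute h.

No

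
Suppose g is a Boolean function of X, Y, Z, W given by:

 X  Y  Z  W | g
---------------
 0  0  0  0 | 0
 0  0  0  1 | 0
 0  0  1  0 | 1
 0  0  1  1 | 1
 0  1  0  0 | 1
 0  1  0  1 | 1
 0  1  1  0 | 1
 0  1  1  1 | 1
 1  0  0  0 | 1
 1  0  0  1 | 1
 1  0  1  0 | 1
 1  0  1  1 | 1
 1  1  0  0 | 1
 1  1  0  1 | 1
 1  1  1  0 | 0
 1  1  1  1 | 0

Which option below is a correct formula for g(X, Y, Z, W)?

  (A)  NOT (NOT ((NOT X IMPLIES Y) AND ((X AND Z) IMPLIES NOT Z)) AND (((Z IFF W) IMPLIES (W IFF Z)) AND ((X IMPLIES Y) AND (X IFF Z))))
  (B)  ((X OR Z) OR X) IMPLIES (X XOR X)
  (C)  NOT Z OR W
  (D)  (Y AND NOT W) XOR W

(B) fails at (0,0,0,0): the formula yields 1, g is 0.
(C) fails at (0,0,0,0): the formula yields 1, g is 0.
(D) fails at (0,0,0,1): the formula yields 1, g is 0.
That leaves (A). Evaluating it on every row reproduces the table of g exactly.

A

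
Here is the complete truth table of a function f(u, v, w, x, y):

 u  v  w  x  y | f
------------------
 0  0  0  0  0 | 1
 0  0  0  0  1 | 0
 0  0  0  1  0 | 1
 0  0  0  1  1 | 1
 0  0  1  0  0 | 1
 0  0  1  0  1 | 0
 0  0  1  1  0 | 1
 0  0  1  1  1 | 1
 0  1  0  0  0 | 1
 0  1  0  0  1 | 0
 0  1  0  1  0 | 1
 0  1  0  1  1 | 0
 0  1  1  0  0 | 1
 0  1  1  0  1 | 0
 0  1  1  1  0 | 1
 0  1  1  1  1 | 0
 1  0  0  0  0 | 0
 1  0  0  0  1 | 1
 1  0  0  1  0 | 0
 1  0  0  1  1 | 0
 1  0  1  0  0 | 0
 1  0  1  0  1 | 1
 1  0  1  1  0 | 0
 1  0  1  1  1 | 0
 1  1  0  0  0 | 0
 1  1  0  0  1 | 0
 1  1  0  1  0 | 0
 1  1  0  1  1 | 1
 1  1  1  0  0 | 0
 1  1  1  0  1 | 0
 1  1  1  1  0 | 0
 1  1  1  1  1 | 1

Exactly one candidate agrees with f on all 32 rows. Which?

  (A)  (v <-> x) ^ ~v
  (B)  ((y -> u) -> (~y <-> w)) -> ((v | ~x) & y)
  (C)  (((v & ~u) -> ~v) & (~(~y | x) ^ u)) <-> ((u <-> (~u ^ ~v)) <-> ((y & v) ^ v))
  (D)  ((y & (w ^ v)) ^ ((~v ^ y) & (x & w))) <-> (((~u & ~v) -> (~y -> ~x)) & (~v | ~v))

(A) fails at (0,0,0,0,0): the formula yields 0, f is 1.
(B) fails at (0,0,0,0,1): the formula yields 1, f is 0.
(D) fails at (0,0,0,0,0): the formula yields 0, f is 1.
Only (C) survives; checking it on all 32 rows confirms it matches f.

C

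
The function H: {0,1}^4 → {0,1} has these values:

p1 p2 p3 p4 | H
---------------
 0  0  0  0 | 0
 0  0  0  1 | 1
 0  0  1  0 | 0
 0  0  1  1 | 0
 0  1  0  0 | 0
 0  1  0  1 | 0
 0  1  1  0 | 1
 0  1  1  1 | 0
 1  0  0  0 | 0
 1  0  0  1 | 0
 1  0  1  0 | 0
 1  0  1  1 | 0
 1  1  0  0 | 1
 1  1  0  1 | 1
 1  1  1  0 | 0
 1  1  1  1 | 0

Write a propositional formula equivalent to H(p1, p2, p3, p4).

H(p1, p2, p3, p4) = (((((~p1 & ~p2) & ~p3) & p4) | (((~p1 & p2) & p3) & ~p4)) | (((p1 & p2) & ~p3) & ~p4)) | (((p1 & p2) & ~p3) & p4)

Collect the rows where H=1 — (0,0,0,1), (0,1,1,0), (1,1,0,0), (1,1,0,1) — and write one minterm per row: ¬p1·¬p2·¬p3·p4, ¬p1·p2·p3·¬p4, p1·p2·¬p3·¬p4, p1·p2·¬p3·p4. Their union (logical OR) reproduces the table exactly.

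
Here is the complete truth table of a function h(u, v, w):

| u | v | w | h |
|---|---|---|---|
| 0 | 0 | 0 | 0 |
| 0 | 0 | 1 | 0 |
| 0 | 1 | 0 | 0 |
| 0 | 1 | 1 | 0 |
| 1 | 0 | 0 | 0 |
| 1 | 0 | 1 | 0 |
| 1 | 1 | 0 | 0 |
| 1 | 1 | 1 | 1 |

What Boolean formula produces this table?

The output is 1 only when every input is 1 — the AND of all inputs.

h(u, v, w) = (u ∧ v) ∧ w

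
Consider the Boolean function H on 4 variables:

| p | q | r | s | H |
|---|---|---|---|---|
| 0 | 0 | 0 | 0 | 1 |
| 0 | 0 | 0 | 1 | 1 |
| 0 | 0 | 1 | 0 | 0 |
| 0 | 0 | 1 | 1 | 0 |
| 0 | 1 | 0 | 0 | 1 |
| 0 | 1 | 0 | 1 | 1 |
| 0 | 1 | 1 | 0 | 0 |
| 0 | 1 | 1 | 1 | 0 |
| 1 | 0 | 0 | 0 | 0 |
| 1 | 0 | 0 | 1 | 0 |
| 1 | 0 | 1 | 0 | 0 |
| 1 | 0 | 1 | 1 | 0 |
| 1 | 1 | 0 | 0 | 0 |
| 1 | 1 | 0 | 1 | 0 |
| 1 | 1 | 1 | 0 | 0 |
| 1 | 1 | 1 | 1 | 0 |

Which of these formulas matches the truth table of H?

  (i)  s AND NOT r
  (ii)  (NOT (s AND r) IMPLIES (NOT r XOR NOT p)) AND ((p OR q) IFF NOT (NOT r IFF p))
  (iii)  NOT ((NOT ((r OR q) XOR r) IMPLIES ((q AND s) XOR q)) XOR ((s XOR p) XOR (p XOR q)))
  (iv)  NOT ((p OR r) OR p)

(i) fails at (0,0,0,0): the formula yields 0, H is 1.
(ii) fails at (0,0,0,0): the formula yields 0, H is 1.
(iii) fails at (0,0,0,1): the formula yields 0, H is 1.
Only (iv) survives; checking it on all 16 rows confirms it matches H.

iv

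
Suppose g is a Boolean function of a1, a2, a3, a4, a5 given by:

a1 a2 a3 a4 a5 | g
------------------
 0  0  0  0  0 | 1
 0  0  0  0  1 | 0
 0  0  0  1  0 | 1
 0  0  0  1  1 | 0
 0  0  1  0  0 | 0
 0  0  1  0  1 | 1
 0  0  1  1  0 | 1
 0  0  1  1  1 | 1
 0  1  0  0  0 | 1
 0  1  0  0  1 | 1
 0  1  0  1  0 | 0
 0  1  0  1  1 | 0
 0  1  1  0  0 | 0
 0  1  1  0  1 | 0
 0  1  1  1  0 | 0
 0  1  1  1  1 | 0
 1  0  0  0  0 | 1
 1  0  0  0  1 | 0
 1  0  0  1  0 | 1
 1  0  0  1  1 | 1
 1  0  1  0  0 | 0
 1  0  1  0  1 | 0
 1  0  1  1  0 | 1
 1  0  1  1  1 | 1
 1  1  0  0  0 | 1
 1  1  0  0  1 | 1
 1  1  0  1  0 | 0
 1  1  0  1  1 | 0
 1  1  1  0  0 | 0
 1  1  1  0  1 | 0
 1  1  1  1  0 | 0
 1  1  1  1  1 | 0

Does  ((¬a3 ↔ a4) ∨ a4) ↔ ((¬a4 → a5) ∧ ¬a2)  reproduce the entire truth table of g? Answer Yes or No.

No

Evaluate ((¬a3 ↔ a4) ∨ a4) ↔ ((¬a4 → a5) ∧ ¬a2) on each row and compare to g:
  a1=0, a2=0, a3=0, a4=0, a5=0: formula gives 1, g = 1 ✓
  a1=0, a2=0, a3=0, a4=0, a5=1: formula gives 0, g = 0 ✓
  a1=0, a2=0, a3=0, a4=1, a5=0: formula gives 1, g = 1 ✓
  a1=0, a2=0, a3=0, a4=1, a5=1: formula gives 1, but g = 0 ✗
Row (0,0,0,1,1) is a counterexample, so the formula is not equivalent to g.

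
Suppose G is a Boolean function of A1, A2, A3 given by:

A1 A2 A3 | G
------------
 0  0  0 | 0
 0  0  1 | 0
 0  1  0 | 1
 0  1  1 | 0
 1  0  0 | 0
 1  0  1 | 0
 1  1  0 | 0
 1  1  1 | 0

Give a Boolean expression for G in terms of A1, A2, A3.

G is 1 on exactly one input, (0,1,0), whose minterm is ¬A1·A2·¬A3. So G is just that conjunction.

G(A1, A2, A3) = (A1' · A2) · A3'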